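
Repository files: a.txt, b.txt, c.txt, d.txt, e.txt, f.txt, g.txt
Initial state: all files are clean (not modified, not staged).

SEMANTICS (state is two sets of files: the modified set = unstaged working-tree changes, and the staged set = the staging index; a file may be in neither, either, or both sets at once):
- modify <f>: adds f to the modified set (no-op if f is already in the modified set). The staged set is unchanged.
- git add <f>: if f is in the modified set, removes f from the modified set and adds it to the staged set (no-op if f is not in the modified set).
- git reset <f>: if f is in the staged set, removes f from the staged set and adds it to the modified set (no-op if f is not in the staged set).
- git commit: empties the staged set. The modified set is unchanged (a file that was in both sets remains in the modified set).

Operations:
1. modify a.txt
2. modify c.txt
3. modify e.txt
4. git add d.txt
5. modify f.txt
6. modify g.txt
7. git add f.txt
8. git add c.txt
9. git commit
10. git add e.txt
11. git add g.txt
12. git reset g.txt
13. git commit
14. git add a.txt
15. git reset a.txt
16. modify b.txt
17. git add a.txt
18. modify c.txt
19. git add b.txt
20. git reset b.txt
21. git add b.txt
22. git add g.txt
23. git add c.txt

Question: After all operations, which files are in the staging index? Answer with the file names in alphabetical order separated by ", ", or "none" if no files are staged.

Answer: a.txt, b.txt, c.txt, g.txt

Derivation:
After op 1 (modify a.txt): modified={a.txt} staged={none}
After op 2 (modify c.txt): modified={a.txt, c.txt} staged={none}
After op 3 (modify e.txt): modified={a.txt, c.txt, e.txt} staged={none}
After op 4 (git add d.txt): modified={a.txt, c.txt, e.txt} staged={none}
After op 5 (modify f.txt): modified={a.txt, c.txt, e.txt, f.txt} staged={none}
After op 6 (modify g.txt): modified={a.txt, c.txt, e.txt, f.txt, g.txt} staged={none}
After op 7 (git add f.txt): modified={a.txt, c.txt, e.txt, g.txt} staged={f.txt}
After op 8 (git add c.txt): modified={a.txt, e.txt, g.txt} staged={c.txt, f.txt}
After op 9 (git commit): modified={a.txt, e.txt, g.txt} staged={none}
After op 10 (git add e.txt): modified={a.txt, g.txt} staged={e.txt}
After op 11 (git add g.txt): modified={a.txt} staged={e.txt, g.txt}
After op 12 (git reset g.txt): modified={a.txt, g.txt} staged={e.txt}
After op 13 (git commit): modified={a.txt, g.txt} staged={none}
After op 14 (git add a.txt): modified={g.txt} staged={a.txt}
After op 15 (git reset a.txt): modified={a.txt, g.txt} staged={none}
After op 16 (modify b.txt): modified={a.txt, b.txt, g.txt} staged={none}
After op 17 (git add a.txt): modified={b.txt, g.txt} staged={a.txt}
After op 18 (modify c.txt): modified={b.txt, c.txt, g.txt} staged={a.txt}
After op 19 (git add b.txt): modified={c.txt, g.txt} staged={a.txt, b.txt}
After op 20 (git reset b.txt): modified={b.txt, c.txt, g.txt} staged={a.txt}
After op 21 (git add b.txt): modified={c.txt, g.txt} staged={a.txt, b.txt}
After op 22 (git add g.txt): modified={c.txt} staged={a.txt, b.txt, g.txt}
After op 23 (git add c.txt): modified={none} staged={a.txt, b.txt, c.txt, g.txt}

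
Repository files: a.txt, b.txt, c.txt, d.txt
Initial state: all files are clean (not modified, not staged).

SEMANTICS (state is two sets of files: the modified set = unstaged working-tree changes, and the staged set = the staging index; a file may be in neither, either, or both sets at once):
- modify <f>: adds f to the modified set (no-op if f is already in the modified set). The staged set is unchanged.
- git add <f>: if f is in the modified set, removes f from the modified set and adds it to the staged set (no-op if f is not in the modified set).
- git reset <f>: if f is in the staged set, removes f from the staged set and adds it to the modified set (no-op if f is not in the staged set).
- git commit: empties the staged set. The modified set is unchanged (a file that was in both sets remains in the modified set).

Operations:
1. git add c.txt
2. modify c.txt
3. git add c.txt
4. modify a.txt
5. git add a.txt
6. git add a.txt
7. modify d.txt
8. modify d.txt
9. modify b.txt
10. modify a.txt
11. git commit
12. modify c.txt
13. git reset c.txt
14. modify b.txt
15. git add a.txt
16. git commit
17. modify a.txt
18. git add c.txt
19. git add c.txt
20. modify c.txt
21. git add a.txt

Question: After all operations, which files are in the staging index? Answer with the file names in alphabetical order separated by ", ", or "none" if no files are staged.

After op 1 (git add c.txt): modified={none} staged={none}
After op 2 (modify c.txt): modified={c.txt} staged={none}
After op 3 (git add c.txt): modified={none} staged={c.txt}
After op 4 (modify a.txt): modified={a.txt} staged={c.txt}
After op 5 (git add a.txt): modified={none} staged={a.txt, c.txt}
After op 6 (git add a.txt): modified={none} staged={a.txt, c.txt}
After op 7 (modify d.txt): modified={d.txt} staged={a.txt, c.txt}
After op 8 (modify d.txt): modified={d.txt} staged={a.txt, c.txt}
After op 9 (modify b.txt): modified={b.txt, d.txt} staged={a.txt, c.txt}
After op 10 (modify a.txt): modified={a.txt, b.txt, d.txt} staged={a.txt, c.txt}
After op 11 (git commit): modified={a.txt, b.txt, d.txt} staged={none}
After op 12 (modify c.txt): modified={a.txt, b.txt, c.txt, d.txt} staged={none}
After op 13 (git reset c.txt): modified={a.txt, b.txt, c.txt, d.txt} staged={none}
After op 14 (modify b.txt): modified={a.txt, b.txt, c.txt, d.txt} staged={none}
After op 15 (git add a.txt): modified={b.txt, c.txt, d.txt} staged={a.txt}
After op 16 (git commit): modified={b.txt, c.txt, d.txt} staged={none}
After op 17 (modify a.txt): modified={a.txt, b.txt, c.txt, d.txt} staged={none}
After op 18 (git add c.txt): modified={a.txt, b.txt, d.txt} staged={c.txt}
After op 19 (git add c.txt): modified={a.txt, b.txt, d.txt} staged={c.txt}
After op 20 (modify c.txt): modified={a.txt, b.txt, c.txt, d.txt} staged={c.txt}
After op 21 (git add a.txt): modified={b.txt, c.txt, d.txt} staged={a.txt, c.txt}

Answer: a.txt, c.txt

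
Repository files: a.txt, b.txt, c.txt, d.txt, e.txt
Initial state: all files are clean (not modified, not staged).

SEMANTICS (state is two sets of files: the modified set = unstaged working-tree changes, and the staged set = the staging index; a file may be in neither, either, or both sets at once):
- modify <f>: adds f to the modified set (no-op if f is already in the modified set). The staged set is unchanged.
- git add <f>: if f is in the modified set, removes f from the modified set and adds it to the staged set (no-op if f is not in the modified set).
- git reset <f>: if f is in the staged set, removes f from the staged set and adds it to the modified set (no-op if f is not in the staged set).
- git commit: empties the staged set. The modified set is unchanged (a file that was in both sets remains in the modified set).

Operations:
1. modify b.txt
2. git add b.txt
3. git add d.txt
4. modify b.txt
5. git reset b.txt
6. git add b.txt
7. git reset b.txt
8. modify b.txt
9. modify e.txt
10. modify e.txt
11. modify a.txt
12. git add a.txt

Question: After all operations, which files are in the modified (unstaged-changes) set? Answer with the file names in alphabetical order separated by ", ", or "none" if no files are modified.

Answer: b.txt, e.txt

Derivation:
After op 1 (modify b.txt): modified={b.txt} staged={none}
After op 2 (git add b.txt): modified={none} staged={b.txt}
After op 3 (git add d.txt): modified={none} staged={b.txt}
After op 4 (modify b.txt): modified={b.txt} staged={b.txt}
After op 5 (git reset b.txt): modified={b.txt} staged={none}
After op 6 (git add b.txt): modified={none} staged={b.txt}
After op 7 (git reset b.txt): modified={b.txt} staged={none}
After op 8 (modify b.txt): modified={b.txt} staged={none}
After op 9 (modify e.txt): modified={b.txt, e.txt} staged={none}
After op 10 (modify e.txt): modified={b.txt, e.txt} staged={none}
After op 11 (modify a.txt): modified={a.txt, b.txt, e.txt} staged={none}
After op 12 (git add a.txt): modified={b.txt, e.txt} staged={a.txt}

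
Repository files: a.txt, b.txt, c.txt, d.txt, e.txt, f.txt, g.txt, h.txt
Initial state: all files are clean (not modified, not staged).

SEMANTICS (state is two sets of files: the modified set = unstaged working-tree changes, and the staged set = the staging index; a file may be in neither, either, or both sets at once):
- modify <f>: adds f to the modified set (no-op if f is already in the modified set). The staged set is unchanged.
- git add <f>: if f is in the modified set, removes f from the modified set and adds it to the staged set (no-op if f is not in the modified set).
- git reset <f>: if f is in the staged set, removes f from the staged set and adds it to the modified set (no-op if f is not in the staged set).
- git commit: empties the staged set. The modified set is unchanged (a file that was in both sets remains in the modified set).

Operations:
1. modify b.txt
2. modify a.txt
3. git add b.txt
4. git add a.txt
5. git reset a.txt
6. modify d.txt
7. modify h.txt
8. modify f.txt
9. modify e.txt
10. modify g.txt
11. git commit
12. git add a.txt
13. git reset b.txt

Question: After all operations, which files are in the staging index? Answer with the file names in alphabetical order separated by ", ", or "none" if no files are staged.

Answer: a.txt

Derivation:
After op 1 (modify b.txt): modified={b.txt} staged={none}
After op 2 (modify a.txt): modified={a.txt, b.txt} staged={none}
After op 3 (git add b.txt): modified={a.txt} staged={b.txt}
After op 4 (git add a.txt): modified={none} staged={a.txt, b.txt}
After op 5 (git reset a.txt): modified={a.txt} staged={b.txt}
After op 6 (modify d.txt): modified={a.txt, d.txt} staged={b.txt}
After op 7 (modify h.txt): modified={a.txt, d.txt, h.txt} staged={b.txt}
After op 8 (modify f.txt): modified={a.txt, d.txt, f.txt, h.txt} staged={b.txt}
After op 9 (modify e.txt): modified={a.txt, d.txt, e.txt, f.txt, h.txt} staged={b.txt}
After op 10 (modify g.txt): modified={a.txt, d.txt, e.txt, f.txt, g.txt, h.txt} staged={b.txt}
After op 11 (git commit): modified={a.txt, d.txt, e.txt, f.txt, g.txt, h.txt} staged={none}
After op 12 (git add a.txt): modified={d.txt, e.txt, f.txt, g.txt, h.txt} staged={a.txt}
After op 13 (git reset b.txt): modified={d.txt, e.txt, f.txt, g.txt, h.txt} staged={a.txt}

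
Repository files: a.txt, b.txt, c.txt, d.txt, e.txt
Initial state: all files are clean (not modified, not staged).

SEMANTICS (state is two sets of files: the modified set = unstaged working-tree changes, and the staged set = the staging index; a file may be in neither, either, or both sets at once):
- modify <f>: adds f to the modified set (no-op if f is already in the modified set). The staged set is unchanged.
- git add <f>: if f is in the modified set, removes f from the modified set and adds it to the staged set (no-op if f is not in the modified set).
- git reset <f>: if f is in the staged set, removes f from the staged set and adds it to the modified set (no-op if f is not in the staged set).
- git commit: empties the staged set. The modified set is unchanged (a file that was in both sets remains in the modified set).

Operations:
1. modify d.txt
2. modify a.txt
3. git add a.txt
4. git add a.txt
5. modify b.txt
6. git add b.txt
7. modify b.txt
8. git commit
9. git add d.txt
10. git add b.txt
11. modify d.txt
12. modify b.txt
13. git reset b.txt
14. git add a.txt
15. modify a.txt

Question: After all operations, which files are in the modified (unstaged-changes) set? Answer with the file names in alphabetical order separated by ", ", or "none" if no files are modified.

After op 1 (modify d.txt): modified={d.txt} staged={none}
After op 2 (modify a.txt): modified={a.txt, d.txt} staged={none}
After op 3 (git add a.txt): modified={d.txt} staged={a.txt}
After op 4 (git add a.txt): modified={d.txt} staged={a.txt}
After op 5 (modify b.txt): modified={b.txt, d.txt} staged={a.txt}
After op 6 (git add b.txt): modified={d.txt} staged={a.txt, b.txt}
After op 7 (modify b.txt): modified={b.txt, d.txt} staged={a.txt, b.txt}
After op 8 (git commit): modified={b.txt, d.txt} staged={none}
After op 9 (git add d.txt): modified={b.txt} staged={d.txt}
After op 10 (git add b.txt): modified={none} staged={b.txt, d.txt}
After op 11 (modify d.txt): modified={d.txt} staged={b.txt, d.txt}
After op 12 (modify b.txt): modified={b.txt, d.txt} staged={b.txt, d.txt}
After op 13 (git reset b.txt): modified={b.txt, d.txt} staged={d.txt}
After op 14 (git add a.txt): modified={b.txt, d.txt} staged={d.txt}
After op 15 (modify a.txt): modified={a.txt, b.txt, d.txt} staged={d.txt}

Answer: a.txt, b.txt, d.txt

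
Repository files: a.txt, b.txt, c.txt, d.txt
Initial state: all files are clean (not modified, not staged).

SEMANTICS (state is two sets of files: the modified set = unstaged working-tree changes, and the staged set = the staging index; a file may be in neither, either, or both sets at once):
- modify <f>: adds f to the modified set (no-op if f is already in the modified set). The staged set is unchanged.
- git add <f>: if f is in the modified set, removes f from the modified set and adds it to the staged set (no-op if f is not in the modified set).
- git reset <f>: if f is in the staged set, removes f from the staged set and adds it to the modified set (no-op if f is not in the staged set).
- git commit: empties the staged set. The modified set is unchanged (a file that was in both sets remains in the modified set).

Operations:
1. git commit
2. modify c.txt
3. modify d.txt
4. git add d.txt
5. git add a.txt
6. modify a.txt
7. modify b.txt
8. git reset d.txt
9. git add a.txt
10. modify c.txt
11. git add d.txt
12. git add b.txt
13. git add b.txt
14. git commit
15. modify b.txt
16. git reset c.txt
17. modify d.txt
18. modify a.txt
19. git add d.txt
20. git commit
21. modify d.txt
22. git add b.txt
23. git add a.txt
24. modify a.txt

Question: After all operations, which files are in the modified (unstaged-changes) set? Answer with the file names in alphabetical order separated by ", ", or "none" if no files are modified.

After op 1 (git commit): modified={none} staged={none}
After op 2 (modify c.txt): modified={c.txt} staged={none}
After op 3 (modify d.txt): modified={c.txt, d.txt} staged={none}
After op 4 (git add d.txt): modified={c.txt} staged={d.txt}
After op 5 (git add a.txt): modified={c.txt} staged={d.txt}
After op 6 (modify a.txt): modified={a.txt, c.txt} staged={d.txt}
After op 7 (modify b.txt): modified={a.txt, b.txt, c.txt} staged={d.txt}
After op 8 (git reset d.txt): modified={a.txt, b.txt, c.txt, d.txt} staged={none}
After op 9 (git add a.txt): modified={b.txt, c.txt, d.txt} staged={a.txt}
After op 10 (modify c.txt): modified={b.txt, c.txt, d.txt} staged={a.txt}
After op 11 (git add d.txt): modified={b.txt, c.txt} staged={a.txt, d.txt}
After op 12 (git add b.txt): modified={c.txt} staged={a.txt, b.txt, d.txt}
After op 13 (git add b.txt): modified={c.txt} staged={a.txt, b.txt, d.txt}
After op 14 (git commit): modified={c.txt} staged={none}
After op 15 (modify b.txt): modified={b.txt, c.txt} staged={none}
After op 16 (git reset c.txt): modified={b.txt, c.txt} staged={none}
After op 17 (modify d.txt): modified={b.txt, c.txt, d.txt} staged={none}
After op 18 (modify a.txt): modified={a.txt, b.txt, c.txt, d.txt} staged={none}
After op 19 (git add d.txt): modified={a.txt, b.txt, c.txt} staged={d.txt}
After op 20 (git commit): modified={a.txt, b.txt, c.txt} staged={none}
After op 21 (modify d.txt): modified={a.txt, b.txt, c.txt, d.txt} staged={none}
After op 22 (git add b.txt): modified={a.txt, c.txt, d.txt} staged={b.txt}
After op 23 (git add a.txt): modified={c.txt, d.txt} staged={a.txt, b.txt}
After op 24 (modify a.txt): modified={a.txt, c.txt, d.txt} staged={a.txt, b.txt}

Answer: a.txt, c.txt, d.txt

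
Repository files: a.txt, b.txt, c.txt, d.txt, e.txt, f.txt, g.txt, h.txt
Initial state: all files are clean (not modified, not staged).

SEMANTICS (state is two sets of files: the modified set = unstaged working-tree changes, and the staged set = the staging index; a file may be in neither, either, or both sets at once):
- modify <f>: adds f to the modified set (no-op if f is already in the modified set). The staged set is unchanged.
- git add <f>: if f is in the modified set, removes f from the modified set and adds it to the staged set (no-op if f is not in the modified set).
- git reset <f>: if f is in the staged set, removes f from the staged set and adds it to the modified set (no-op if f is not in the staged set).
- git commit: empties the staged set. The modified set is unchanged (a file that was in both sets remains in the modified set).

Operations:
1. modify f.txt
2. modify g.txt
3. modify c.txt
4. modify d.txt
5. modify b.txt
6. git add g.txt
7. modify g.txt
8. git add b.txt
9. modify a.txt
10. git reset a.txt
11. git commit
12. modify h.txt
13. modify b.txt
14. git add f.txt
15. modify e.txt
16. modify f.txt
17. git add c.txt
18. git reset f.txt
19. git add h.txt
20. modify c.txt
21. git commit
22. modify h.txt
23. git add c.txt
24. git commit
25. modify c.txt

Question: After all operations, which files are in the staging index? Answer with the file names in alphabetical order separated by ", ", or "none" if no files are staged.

After op 1 (modify f.txt): modified={f.txt} staged={none}
After op 2 (modify g.txt): modified={f.txt, g.txt} staged={none}
After op 3 (modify c.txt): modified={c.txt, f.txt, g.txt} staged={none}
After op 4 (modify d.txt): modified={c.txt, d.txt, f.txt, g.txt} staged={none}
After op 5 (modify b.txt): modified={b.txt, c.txt, d.txt, f.txt, g.txt} staged={none}
After op 6 (git add g.txt): modified={b.txt, c.txt, d.txt, f.txt} staged={g.txt}
After op 7 (modify g.txt): modified={b.txt, c.txt, d.txt, f.txt, g.txt} staged={g.txt}
After op 8 (git add b.txt): modified={c.txt, d.txt, f.txt, g.txt} staged={b.txt, g.txt}
After op 9 (modify a.txt): modified={a.txt, c.txt, d.txt, f.txt, g.txt} staged={b.txt, g.txt}
After op 10 (git reset a.txt): modified={a.txt, c.txt, d.txt, f.txt, g.txt} staged={b.txt, g.txt}
After op 11 (git commit): modified={a.txt, c.txt, d.txt, f.txt, g.txt} staged={none}
After op 12 (modify h.txt): modified={a.txt, c.txt, d.txt, f.txt, g.txt, h.txt} staged={none}
After op 13 (modify b.txt): modified={a.txt, b.txt, c.txt, d.txt, f.txt, g.txt, h.txt} staged={none}
After op 14 (git add f.txt): modified={a.txt, b.txt, c.txt, d.txt, g.txt, h.txt} staged={f.txt}
After op 15 (modify e.txt): modified={a.txt, b.txt, c.txt, d.txt, e.txt, g.txt, h.txt} staged={f.txt}
After op 16 (modify f.txt): modified={a.txt, b.txt, c.txt, d.txt, e.txt, f.txt, g.txt, h.txt} staged={f.txt}
After op 17 (git add c.txt): modified={a.txt, b.txt, d.txt, e.txt, f.txt, g.txt, h.txt} staged={c.txt, f.txt}
After op 18 (git reset f.txt): modified={a.txt, b.txt, d.txt, e.txt, f.txt, g.txt, h.txt} staged={c.txt}
After op 19 (git add h.txt): modified={a.txt, b.txt, d.txt, e.txt, f.txt, g.txt} staged={c.txt, h.txt}
After op 20 (modify c.txt): modified={a.txt, b.txt, c.txt, d.txt, e.txt, f.txt, g.txt} staged={c.txt, h.txt}
After op 21 (git commit): modified={a.txt, b.txt, c.txt, d.txt, e.txt, f.txt, g.txt} staged={none}
After op 22 (modify h.txt): modified={a.txt, b.txt, c.txt, d.txt, e.txt, f.txt, g.txt, h.txt} staged={none}
After op 23 (git add c.txt): modified={a.txt, b.txt, d.txt, e.txt, f.txt, g.txt, h.txt} staged={c.txt}
After op 24 (git commit): modified={a.txt, b.txt, d.txt, e.txt, f.txt, g.txt, h.txt} staged={none}
After op 25 (modify c.txt): modified={a.txt, b.txt, c.txt, d.txt, e.txt, f.txt, g.txt, h.txt} staged={none}

Answer: none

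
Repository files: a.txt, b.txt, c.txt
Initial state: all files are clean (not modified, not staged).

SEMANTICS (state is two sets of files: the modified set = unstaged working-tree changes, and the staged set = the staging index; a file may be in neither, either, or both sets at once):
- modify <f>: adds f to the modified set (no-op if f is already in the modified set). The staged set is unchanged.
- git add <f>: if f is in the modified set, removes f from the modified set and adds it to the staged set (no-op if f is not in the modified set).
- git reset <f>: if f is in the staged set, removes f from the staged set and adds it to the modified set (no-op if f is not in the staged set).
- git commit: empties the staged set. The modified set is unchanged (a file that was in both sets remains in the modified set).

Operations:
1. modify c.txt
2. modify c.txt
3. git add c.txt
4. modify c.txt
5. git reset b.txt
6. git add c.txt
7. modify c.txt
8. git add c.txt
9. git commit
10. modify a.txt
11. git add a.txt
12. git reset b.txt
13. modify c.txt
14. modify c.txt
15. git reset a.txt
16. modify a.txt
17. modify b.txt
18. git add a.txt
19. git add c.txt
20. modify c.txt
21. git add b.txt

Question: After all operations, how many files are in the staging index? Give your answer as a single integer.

Answer: 3

Derivation:
After op 1 (modify c.txt): modified={c.txt} staged={none}
After op 2 (modify c.txt): modified={c.txt} staged={none}
After op 3 (git add c.txt): modified={none} staged={c.txt}
After op 4 (modify c.txt): modified={c.txt} staged={c.txt}
After op 5 (git reset b.txt): modified={c.txt} staged={c.txt}
After op 6 (git add c.txt): modified={none} staged={c.txt}
After op 7 (modify c.txt): modified={c.txt} staged={c.txt}
After op 8 (git add c.txt): modified={none} staged={c.txt}
After op 9 (git commit): modified={none} staged={none}
After op 10 (modify a.txt): modified={a.txt} staged={none}
After op 11 (git add a.txt): modified={none} staged={a.txt}
After op 12 (git reset b.txt): modified={none} staged={a.txt}
After op 13 (modify c.txt): modified={c.txt} staged={a.txt}
After op 14 (modify c.txt): modified={c.txt} staged={a.txt}
After op 15 (git reset a.txt): modified={a.txt, c.txt} staged={none}
After op 16 (modify a.txt): modified={a.txt, c.txt} staged={none}
After op 17 (modify b.txt): modified={a.txt, b.txt, c.txt} staged={none}
After op 18 (git add a.txt): modified={b.txt, c.txt} staged={a.txt}
After op 19 (git add c.txt): modified={b.txt} staged={a.txt, c.txt}
After op 20 (modify c.txt): modified={b.txt, c.txt} staged={a.txt, c.txt}
After op 21 (git add b.txt): modified={c.txt} staged={a.txt, b.txt, c.txt}
Final staged set: {a.txt, b.txt, c.txt} -> count=3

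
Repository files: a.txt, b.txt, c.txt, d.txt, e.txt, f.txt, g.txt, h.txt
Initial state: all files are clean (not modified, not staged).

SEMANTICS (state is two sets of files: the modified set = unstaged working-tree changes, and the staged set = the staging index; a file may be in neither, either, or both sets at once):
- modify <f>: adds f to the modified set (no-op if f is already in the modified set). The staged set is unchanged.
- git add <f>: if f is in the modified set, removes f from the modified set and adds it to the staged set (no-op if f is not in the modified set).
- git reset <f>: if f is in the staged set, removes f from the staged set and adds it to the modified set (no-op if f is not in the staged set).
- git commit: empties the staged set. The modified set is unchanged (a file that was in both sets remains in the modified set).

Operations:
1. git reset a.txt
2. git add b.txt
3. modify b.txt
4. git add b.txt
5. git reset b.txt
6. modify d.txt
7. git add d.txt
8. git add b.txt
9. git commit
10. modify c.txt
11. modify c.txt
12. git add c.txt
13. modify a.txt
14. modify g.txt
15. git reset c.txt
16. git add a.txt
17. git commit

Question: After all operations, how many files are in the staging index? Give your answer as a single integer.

Answer: 0

Derivation:
After op 1 (git reset a.txt): modified={none} staged={none}
After op 2 (git add b.txt): modified={none} staged={none}
After op 3 (modify b.txt): modified={b.txt} staged={none}
After op 4 (git add b.txt): modified={none} staged={b.txt}
After op 5 (git reset b.txt): modified={b.txt} staged={none}
After op 6 (modify d.txt): modified={b.txt, d.txt} staged={none}
After op 7 (git add d.txt): modified={b.txt} staged={d.txt}
After op 8 (git add b.txt): modified={none} staged={b.txt, d.txt}
After op 9 (git commit): modified={none} staged={none}
After op 10 (modify c.txt): modified={c.txt} staged={none}
After op 11 (modify c.txt): modified={c.txt} staged={none}
After op 12 (git add c.txt): modified={none} staged={c.txt}
After op 13 (modify a.txt): modified={a.txt} staged={c.txt}
After op 14 (modify g.txt): modified={a.txt, g.txt} staged={c.txt}
After op 15 (git reset c.txt): modified={a.txt, c.txt, g.txt} staged={none}
After op 16 (git add a.txt): modified={c.txt, g.txt} staged={a.txt}
After op 17 (git commit): modified={c.txt, g.txt} staged={none}
Final staged set: {none} -> count=0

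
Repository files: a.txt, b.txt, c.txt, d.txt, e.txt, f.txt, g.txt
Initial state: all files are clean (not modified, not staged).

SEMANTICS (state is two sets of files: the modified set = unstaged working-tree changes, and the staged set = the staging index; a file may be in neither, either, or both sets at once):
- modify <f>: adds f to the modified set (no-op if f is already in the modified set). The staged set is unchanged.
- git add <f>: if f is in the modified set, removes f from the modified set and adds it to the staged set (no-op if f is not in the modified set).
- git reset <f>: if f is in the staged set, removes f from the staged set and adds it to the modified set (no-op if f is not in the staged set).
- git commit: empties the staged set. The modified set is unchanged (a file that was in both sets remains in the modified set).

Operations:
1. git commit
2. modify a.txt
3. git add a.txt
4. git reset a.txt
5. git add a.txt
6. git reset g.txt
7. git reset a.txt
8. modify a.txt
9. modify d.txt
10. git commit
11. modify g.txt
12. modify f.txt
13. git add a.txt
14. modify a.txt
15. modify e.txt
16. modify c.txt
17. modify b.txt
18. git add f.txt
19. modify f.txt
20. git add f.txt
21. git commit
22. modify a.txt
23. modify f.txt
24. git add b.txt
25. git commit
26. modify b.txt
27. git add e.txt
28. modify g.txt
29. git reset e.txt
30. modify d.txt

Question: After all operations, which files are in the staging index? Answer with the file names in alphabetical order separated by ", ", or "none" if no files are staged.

After op 1 (git commit): modified={none} staged={none}
After op 2 (modify a.txt): modified={a.txt} staged={none}
After op 3 (git add a.txt): modified={none} staged={a.txt}
After op 4 (git reset a.txt): modified={a.txt} staged={none}
After op 5 (git add a.txt): modified={none} staged={a.txt}
After op 6 (git reset g.txt): modified={none} staged={a.txt}
After op 7 (git reset a.txt): modified={a.txt} staged={none}
After op 8 (modify a.txt): modified={a.txt} staged={none}
After op 9 (modify d.txt): modified={a.txt, d.txt} staged={none}
After op 10 (git commit): modified={a.txt, d.txt} staged={none}
After op 11 (modify g.txt): modified={a.txt, d.txt, g.txt} staged={none}
After op 12 (modify f.txt): modified={a.txt, d.txt, f.txt, g.txt} staged={none}
After op 13 (git add a.txt): modified={d.txt, f.txt, g.txt} staged={a.txt}
After op 14 (modify a.txt): modified={a.txt, d.txt, f.txt, g.txt} staged={a.txt}
After op 15 (modify e.txt): modified={a.txt, d.txt, e.txt, f.txt, g.txt} staged={a.txt}
After op 16 (modify c.txt): modified={a.txt, c.txt, d.txt, e.txt, f.txt, g.txt} staged={a.txt}
After op 17 (modify b.txt): modified={a.txt, b.txt, c.txt, d.txt, e.txt, f.txt, g.txt} staged={a.txt}
After op 18 (git add f.txt): modified={a.txt, b.txt, c.txt, d.txt, e.txt, g.txt} staged={a.txt, f.txt}
After op 19 (modify f.txt): modified={a.txt, b.txt, c.txt, d.txt, e.txt, f.txt, g.txt} staged={a.txt, f.txt}
After op 20 (git add f.txt): modified={a.txt, b.txt, c.txt, d.txt, e.txt, g.txt} staged={a.txt, f.txt}
After op 21 (git commit): modified={a.txt, b.txt, c.txt, d.txt, e.txt, g.txt} staged={none}
After op 22 (modify a.txt): modified={a.txt, b.txt, c.txt, d.txt, e.txt, g.txt} staged={none}
After op 23 (modify f.txt): modified={a.txt, b.txt, c.txt, d.txt, e.txt, f.txt, g.txt} staged={none}
After op 24 (git add b.txt): modified={a.txt, c.txt, d.txt, e.txt, f.txt, g.txt} staged={b.txt}
After op 25 (git commit): modified={a.txt, c.txt, d.txt, e.txt, f.txt, g.txt} staged={none}
After op 26 (modify b.txt): modified={a.txt, b.txt, c.txt, d.txt, e.txt, f.txt, g.txt} staged={none}
After op 27 (git add e.txt): modified={a.txt, b.txt, c.txt, d.txt, f.txt, g.txt} staged={e.txt}
After op 28 (modify g.txt): modified={a.txt, b.txt, c.txt, d.txt, f.txt, g.txt} staged={e.txt}
After op 29 (git reset e.txt): modified={a.txt, b.txt, c.txt, d.txt, e.txt, f.txt, g.txt} staged={none}
After op 30 (modify d.txt): modified={a.txt, b.txt, c.txt, d.txt, e.txt, f.txt, g.txt} staged={none}

Answer: none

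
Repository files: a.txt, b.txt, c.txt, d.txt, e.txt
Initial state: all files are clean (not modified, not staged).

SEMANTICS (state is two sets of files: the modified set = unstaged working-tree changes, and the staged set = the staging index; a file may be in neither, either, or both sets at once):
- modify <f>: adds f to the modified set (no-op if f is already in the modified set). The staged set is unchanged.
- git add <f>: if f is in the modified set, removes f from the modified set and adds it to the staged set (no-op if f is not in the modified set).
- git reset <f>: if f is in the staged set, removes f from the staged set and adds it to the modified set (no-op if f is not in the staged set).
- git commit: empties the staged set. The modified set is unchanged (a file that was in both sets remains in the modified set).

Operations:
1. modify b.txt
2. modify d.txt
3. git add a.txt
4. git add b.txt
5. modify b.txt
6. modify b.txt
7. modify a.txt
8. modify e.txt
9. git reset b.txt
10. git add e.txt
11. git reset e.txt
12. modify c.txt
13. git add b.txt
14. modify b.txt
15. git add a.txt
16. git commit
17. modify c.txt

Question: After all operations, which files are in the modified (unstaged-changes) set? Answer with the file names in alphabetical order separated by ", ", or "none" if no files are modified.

Answer: b.txt, c.txt, d.txt, e.txt

Derivation:
After op 1 (modify b.txt): modified={b.txt} staged={none}
After op 2 (modify d.txt): modified={b.txt, d.txt} staged={none}
After op 3 (git add a.txt): modified={b.txt, d.txt} staged={none}
After op 4 (git add b.txt): modified={d.txt} staged={b.txt}
After op 5 (modify b.txt): modified={b.txt, d.txt} staged={b.txt}
After op 6 (modify b.txt): modified={b.txt, d.txt} staged={b.txt}
After op 7 (modify a.txt): modified={a.txt, b.txt, d.txt} staged={b.txt}
After op 8 (modify e.txt): modified={a.txt, b.txt, d.txt, e.txt} staged={b.txt}
After op 9 (git reset b.txt): modified={a.txt, b.txt, d.txt, e.txt} staged={none}
After op 10 (git add e.txt): modified={a.txt, b.txt, d.txt} staged={e.txt}
After op 11 (git reset e.txt): modified={a.txt, b.txt, d.txt, e.txt} staged={none}
After op 12 (modify c.txt): modified={a.txt, b.txt, c.txt, d.txt, e.txt} staged={none}
After op 13 (git add b.txt): modified={a.txt, c.txt, d.txt, e.txt} staged={b.txt}
After op 14 (modify b.txt): modified={a.txt, b.txt, c.txt, d.txt, e.txt} staged={b.txt}
After op 15 (git add a.txt): modified={b.txt, c.txt, d.txt, e.txt} staged={a.txt, b.txt}
After op 16 (git commit): modified={b.txt, c.txt, d.txt, e.txt} staged={none}
After op 17 (modify c.txt): modified={b.txt, c.txt, d.txt, e.txt} staged={none}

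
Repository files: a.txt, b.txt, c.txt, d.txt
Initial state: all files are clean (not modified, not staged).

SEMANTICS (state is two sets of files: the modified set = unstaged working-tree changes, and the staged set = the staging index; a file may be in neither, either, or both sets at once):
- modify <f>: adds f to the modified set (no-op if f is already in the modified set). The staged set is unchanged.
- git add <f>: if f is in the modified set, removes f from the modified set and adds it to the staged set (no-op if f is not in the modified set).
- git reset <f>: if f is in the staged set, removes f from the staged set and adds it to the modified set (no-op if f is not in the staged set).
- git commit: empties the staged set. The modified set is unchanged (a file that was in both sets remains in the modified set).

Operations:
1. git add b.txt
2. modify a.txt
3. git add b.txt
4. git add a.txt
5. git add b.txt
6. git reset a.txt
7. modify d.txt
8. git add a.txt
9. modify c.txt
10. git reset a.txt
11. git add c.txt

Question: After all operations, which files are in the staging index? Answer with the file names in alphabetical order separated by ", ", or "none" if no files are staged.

After op 1 (git add b.txt): modified={none} staged={none}
After op 2 (modify a.txt): modified={a.txt} staged={none}
After op 3 (git add b.txt): modified={a.txt} staged={none}
After op 4 (git add a.txt): modified={none} staged={a.txt}
After op 5 (git add b.txt): modified={none} staged={a.txt}
After op 6 (git reset a.txt): modified={a.txt} staged={none}
After op 7 (modify d.txt): modified={a.txt, d.txt} staged={none}
After op 8 (git add a.txt): modified={d.txt} staged={a.txt}
After op 9 (modify c.txt): modified={c.txt, d.txt} staged={a.txt}
After op 10 (git reset a.txt): modified={a.txt, c.txt, d.txt} staged={none}
After op 11 (git add c.txt): modified={a.txt, d.txt} staged={c.txt}

Answer: c.txt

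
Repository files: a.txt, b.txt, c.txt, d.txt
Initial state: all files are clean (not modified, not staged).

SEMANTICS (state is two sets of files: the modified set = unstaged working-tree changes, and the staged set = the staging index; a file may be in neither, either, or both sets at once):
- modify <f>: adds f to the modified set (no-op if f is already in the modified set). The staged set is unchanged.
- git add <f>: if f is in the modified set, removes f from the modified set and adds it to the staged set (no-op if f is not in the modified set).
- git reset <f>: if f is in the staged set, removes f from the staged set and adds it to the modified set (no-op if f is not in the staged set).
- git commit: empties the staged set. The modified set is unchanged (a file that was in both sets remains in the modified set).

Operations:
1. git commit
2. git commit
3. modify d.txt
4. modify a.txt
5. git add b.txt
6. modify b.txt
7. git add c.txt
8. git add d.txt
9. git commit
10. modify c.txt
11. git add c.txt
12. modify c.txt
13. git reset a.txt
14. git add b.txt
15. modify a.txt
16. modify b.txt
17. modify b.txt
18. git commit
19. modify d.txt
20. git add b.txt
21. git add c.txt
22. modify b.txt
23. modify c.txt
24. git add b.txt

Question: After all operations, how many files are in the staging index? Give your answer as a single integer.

Answer: 2

Derivation:
After op 1 (git commit): modified={none} staged={none}
After op 2 (git commit): modified={none} staged={none}
After op 3 (modify d.txt): modified={d.txt} staged={none}
After op 4 (modify a.txt): modified={a.txt, d.txt} staged={none}
After op 5 (git add b.txt): modified={a.txt, d.txt} staged={none}
After op 6 (modify b.txt): modified={a.txt, b.txt, d.txt} staged={none}
After op 7 (git add c.txt): modified={a.txt, b.txt, d.txt} staged={none}
After op 8 (git add d.txt): modified={a.txt, b.txt} staged={d.txt}
After op 9 (git commit): modified={a.txt, b.txt} staged={none}
After op 10 (modify c.txt): modified={a.txt, b.txt, c.txt} staged={none}
After op 11 (git add c.txt): modified={a.txt, b.txt} staged={c.txt}
After op 12 (modify c.txt): modified={a.txt, b.txt, c.txt} staged={c.txt}
After op 13 (git reset a.txt): modified={a.txt, b.txt, c.txt} staged={c.txt}
After op 14 (git add b.txt): modified={a.txt, c.txt} staged={b.txt, c.txt}
After op 15 (modify a.txt): modified={a.txt, c.txt} staged={b.txt, c.txt}
After op 16 (modify b.txt): modified={a.txt, b.txt, c.txt} staged={b.txt, c.txt}
After op 17 (modify b.txt): modified={a.txt, b.txt, c.txt} staged={b.txt, c.txt}
After op 18 (git commit): modified={a.txt, b.txt, c.txt} staged={none}
After op 19 (modify d.txt): modified={a.txt, b.txt, c.txt, d.txt} staged={none}
After op 20 (git add b.txt): modified={a.txt, c.txt, d.txt} staged={b.txt}
After op 21 (git add c.txt): modified={a.txt, d.txt} staged={b.txt, c.txt}
After op 22 (modify b.txt): modified={a.txt, b.txt, d.txt} staged={b.txt, c.txt}
After op 23 (modify c.txt): modified={a.txt, b.txt, c.txt, d.txt} staged={b.txt, c.txt}
After op 24 (git add b.txt): modified={a.txt, c.txt, d.txt} staged={b.txt, c.txt}
Final staged set: {b.txt, c.txt} -> count=2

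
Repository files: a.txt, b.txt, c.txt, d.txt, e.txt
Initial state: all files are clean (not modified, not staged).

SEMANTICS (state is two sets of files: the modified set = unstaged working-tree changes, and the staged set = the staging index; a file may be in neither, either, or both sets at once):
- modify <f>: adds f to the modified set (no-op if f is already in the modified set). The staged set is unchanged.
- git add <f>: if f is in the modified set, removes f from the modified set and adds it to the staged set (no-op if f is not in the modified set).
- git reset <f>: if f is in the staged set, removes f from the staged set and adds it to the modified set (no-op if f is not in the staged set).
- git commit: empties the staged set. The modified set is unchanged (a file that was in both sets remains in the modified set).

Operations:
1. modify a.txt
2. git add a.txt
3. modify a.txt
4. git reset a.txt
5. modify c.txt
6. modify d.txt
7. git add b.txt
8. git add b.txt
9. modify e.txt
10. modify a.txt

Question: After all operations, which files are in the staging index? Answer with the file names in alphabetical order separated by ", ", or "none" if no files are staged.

After op 1 (modify a.txt): modified={a.txt} staged={none}
After op 2 (git add a.txt): modified={none} staged={a.txt}
After op 3 (modify a.txt): modified={a.txt} staged={a.txt}
After op 4 (git reset a.txt): modified={a.txt} staged={none}
After op 5 (modify c.txt): modified={a.txt, c.txt} staged={none}
After op 6 (modify d.txt): modified={a.txt, c.txt, d.txt} staged={none}
After op 7 (git add b.txt): modified={a.txt, c.txt, d.txt} staged={none}
After op 8 (git add b.txt): modified={a.txt, c.txt, d.txt} staged={none}
After op 9 (modify e.txt): modified={a.txt, c.txt, d.txt, e.txt} staged={none}
After op 10 (modify a.txt): modified={a.txt, c.txt, d.txt, e.txt} staged={none}

Answer: none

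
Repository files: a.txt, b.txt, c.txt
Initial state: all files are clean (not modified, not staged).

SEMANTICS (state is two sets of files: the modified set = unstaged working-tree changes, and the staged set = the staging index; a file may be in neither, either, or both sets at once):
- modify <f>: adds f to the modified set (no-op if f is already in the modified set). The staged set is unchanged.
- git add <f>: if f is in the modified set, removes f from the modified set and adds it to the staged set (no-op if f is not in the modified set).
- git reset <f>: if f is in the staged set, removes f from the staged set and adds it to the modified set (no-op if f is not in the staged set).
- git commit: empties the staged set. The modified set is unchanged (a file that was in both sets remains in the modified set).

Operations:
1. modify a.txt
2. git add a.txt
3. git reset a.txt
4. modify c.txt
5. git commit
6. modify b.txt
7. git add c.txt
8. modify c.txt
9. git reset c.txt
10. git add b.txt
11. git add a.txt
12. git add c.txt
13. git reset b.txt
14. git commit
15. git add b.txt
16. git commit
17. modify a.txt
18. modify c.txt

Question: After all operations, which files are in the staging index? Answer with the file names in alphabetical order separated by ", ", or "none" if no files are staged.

Answer: none

Derivation:
After op 1 (modify a.txt): modified={a.txt} staged={none}
After op 2 (git add a.txt): modified={none} staged={a.txt}
After op 3 (git reset a.txt): modified={a.txt} staged={none}
After op 4 (modify c.txt): modified={a.txt, c.txt} staged={none}
After op 5 (git commit): modified={a.txt, c.txt} staged={none}
After op 6 (modify b.txt): modified={a.txt, b.txt, c.txt} staged={none}
After op 7 (git add c.txt): modified={a.txt, b.txt} staged={c.txt}
After op 8 (modify c.txt): modified={a.txt, b.txt, c.txt} staged={c.txt}
After op 9 (git reset c.txt): modified={a.txt, b.txt, c.txt} staged={none}
After op 10 (git add b.txt): modified={a.txt, c.txt} staged={b.txt}
After op 11 (git add a.txt): modified={c.txt} staged={a.txt, b.txt}
After op 12 (git add c.txt): modified={none} staged={a.txt, b.txt, c.txt}
After op 13 (git reset b.txt): modified={b.txt} staged={a.txt, c.txt}
After op 14 (git commit): modified={b.txt} staged={none}
After op 15 (git add b.txt): modified={none} staged={b.txt}
After op 16 (git commit): modified={none} staged={none}
After op 17 (modify a.txt): modified={a.txt} staged={none}
After op 18 (modify c.txt): modified={a.txt, c.txt} staged={none}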